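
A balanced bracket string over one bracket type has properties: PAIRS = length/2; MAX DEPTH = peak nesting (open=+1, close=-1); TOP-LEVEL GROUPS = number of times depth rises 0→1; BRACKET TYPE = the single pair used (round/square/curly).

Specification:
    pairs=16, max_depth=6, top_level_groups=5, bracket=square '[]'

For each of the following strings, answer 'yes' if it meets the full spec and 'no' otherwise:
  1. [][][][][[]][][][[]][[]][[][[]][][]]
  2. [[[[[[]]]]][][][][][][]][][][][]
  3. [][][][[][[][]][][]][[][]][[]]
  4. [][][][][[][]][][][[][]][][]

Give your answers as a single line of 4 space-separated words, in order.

Answer: no yes no no

Derivation:
String 1 '[][][][][[]][][][[]][[]][[][[]][][]]': depth seq [1 0 1 0 1 0 1 0 1 2 1 0 1 0 1 0 1 2 1 0 1 2 1 0 1 2 1 2 3 2 1 2 1 2 1 0]
  -> pairs=18 depth=3 groups=10 -> no
String 2 '[[[[[[]]]]][][][][][][]][][][][]': depth seq [1 2 3 4 5 6 5 4 3 2 1 2 1 2 1 2 1 2 1 2 1 2 1 0 1 0 1 0 1 0 1 0]
  -> pairs=16 depth=6 groups=5 -> yes
String 3 '[][][][[][[][]][][]][[][]][[]]': depth seq [1 0 1 0 1 0 1 2 1 2 3 2 3 2 1 2 1 2 1 0 1 2 1 2 1 0 1 2 1 0]
  -> pairs=15 depth=3 groups=6 -> no
String 4 '[][][][][[][]][][][[][]][][]': depth seq [1 0 1 0 1 0 1 0 1 2 1 2 1 0 1 0 1 0 1 2 1 2 1 0 1 0 1 0]
  -> pairs=14 depth=2 groups=10 -> no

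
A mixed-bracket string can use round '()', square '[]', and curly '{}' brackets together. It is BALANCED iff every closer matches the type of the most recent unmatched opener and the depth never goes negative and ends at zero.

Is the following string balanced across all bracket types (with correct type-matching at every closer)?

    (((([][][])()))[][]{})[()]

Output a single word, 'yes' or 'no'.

Answer: yes

Derivation:
pos 0: push '('; stack = (
pos 1: push '('; stack = ((
pos 2: push '('; stack = (((
pos 3: push '('; stack = ((((
pos 4: push '['; stack = (((([
pos 5: ']' matches '['; pop; stack = ((((
pos 6: push '['; stack = (((([
pos 7: ']' matches '['; pop; stack = ((((
pos 8: push '['; stack = (((([
pos 9: ']' matches '['; pop; stack = ((((
pos 10: ')' matches '('; pop; stack = (((
pos 11: push '('; stack = ((((
pos 12: ')' matches '('; pop; stack = (((
pos 13: ')' matches '('; pop; stack = ((
pos 14: ')' matches '('; pop; stack = (
pos 15: push '['; stack = ([
pos 16: ']' matches '['; pop; stack = (
pos 17: push '['; stack = ([
pos 18: ']' matches '['; pop; stack = (
pos 19: push '{'; stack = ({
pos 20: '}' matches '{'; pop; stack = (
pos 21: ')' matches '('; pop; stack = (empty)
pos 22: push '['; stack = [
pos 23: push '('; stack = [(
pos 24: ')' matches '('; pop; stack = [
pos 25: ']' matches '['; pop; stack = (empty)
end: stack empty → VALID
Verdict: properly nested → yes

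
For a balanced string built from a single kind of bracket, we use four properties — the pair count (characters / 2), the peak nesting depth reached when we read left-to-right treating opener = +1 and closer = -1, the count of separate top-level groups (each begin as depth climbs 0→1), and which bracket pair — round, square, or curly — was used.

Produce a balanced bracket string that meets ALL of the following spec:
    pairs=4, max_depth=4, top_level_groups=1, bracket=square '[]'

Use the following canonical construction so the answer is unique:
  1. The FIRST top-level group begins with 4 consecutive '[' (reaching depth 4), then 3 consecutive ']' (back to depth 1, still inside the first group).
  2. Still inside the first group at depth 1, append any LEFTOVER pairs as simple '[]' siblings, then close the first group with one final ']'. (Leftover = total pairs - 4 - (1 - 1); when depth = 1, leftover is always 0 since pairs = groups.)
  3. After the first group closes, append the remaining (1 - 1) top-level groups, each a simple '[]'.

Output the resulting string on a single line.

Answer: [[[[]]]]

Derivation:
Spec: pairs=4 depth=4 groups=1
Leftover pairs = 4 - 4 - (1-1) = 0
First group: deep chain of depth 4 + 0 sibling pairs
Remaining 0 groups: simple '[]' each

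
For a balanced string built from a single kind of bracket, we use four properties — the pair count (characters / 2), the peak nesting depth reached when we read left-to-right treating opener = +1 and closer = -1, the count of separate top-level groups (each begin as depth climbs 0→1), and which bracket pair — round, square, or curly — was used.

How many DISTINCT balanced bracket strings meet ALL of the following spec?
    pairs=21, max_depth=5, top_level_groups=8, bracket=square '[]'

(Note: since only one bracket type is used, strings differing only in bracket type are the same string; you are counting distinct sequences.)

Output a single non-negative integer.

Answer: 65687328

Derivation:
Spec: pairs=21 depth=5 groups=8
Count(depth <= 5) = 166875552
Count(depth <= 4) = 101188224
Count(depth == 5) = 166875552 - 101188224 = 65687328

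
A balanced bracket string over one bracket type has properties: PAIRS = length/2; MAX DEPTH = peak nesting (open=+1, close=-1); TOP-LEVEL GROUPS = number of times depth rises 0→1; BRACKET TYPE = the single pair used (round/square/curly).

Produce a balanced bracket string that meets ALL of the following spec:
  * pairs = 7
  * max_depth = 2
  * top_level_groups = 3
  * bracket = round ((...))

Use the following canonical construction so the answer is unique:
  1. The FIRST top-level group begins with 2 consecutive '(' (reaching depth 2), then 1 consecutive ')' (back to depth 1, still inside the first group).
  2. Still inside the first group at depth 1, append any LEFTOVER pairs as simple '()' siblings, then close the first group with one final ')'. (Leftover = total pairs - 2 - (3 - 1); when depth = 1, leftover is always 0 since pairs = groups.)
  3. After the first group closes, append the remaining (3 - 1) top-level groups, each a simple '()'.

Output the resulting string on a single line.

Answer: (()()()())()()

Derivation:
Spec: pairs=7 depth=2 groups=3
Leftover pairs = 7 - 2 - (3-1) = 3
First group: deep chain of depth 2 + 3 sibling pairs
Remaining 2 groups: simple '()' each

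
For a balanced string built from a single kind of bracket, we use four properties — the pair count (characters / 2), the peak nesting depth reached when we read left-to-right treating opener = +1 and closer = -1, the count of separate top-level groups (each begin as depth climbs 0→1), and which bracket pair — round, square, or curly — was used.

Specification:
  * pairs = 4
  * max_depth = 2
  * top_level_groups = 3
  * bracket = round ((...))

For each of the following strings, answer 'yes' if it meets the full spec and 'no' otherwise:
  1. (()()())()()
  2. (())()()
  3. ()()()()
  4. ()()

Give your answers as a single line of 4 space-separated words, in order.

String 1 '(()()())()()': depth seq [1 2 1 2 1 2 1 0 1 0 1 0]
  -> pairs=6 depth=2 groups=3 -> no
String 2 '(())()()': depth seq [1 2 1 0 1 0 1 0]
  -> pairs=4 depth=2 groups=3 -> yes
String 3 '()()()()': depth seq [1 0 1 0 1 0 1 0]
  -> pairs=4 depth=1 groups=4 -> no
String 4 '()()': depth seq [1 0 1 0]
  -> pairs=2 depth=1 groups=2 -> no

Answer: no yes no no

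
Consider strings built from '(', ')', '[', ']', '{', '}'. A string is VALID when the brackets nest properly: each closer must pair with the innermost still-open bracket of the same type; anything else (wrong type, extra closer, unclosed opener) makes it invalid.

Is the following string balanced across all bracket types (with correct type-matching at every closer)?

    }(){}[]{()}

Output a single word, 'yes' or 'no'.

pos 0: saw closer '}' but stack is empty → INVALID
Verdict: unmatched closer '}' at position 0 → no

Answer: no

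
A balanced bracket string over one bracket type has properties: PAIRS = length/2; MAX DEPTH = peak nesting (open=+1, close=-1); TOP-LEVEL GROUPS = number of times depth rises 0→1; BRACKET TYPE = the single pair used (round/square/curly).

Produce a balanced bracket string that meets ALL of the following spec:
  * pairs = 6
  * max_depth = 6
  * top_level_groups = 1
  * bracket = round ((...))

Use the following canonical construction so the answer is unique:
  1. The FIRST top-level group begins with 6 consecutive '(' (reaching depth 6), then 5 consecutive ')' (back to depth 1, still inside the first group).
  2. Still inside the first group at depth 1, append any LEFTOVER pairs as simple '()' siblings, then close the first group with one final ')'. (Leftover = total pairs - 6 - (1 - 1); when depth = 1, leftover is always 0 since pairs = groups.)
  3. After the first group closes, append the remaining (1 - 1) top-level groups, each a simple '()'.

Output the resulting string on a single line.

Answer: (((((())))))

Derivation:
Spec: pairs=6 depth=6 groups=1
Leftover pairs = 6 - 6 - (1-1) = 0
First group: deep chain of depth 6 + 0 sibling pairs
Remaining 0 groups: simple '()' each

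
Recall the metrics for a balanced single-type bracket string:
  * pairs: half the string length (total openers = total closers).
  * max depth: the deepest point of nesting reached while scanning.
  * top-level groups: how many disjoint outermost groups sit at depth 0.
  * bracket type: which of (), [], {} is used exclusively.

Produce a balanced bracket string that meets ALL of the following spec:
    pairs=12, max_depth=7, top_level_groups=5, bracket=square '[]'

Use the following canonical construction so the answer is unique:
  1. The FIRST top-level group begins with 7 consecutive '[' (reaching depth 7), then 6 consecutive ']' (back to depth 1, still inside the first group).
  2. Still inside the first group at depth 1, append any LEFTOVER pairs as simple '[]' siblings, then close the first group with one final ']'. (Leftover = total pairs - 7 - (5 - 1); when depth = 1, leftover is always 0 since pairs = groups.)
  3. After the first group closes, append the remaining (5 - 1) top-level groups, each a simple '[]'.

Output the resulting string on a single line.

Spec: pairs=12 depth=7 groups=5
Leftover pairs = 12 - 7 - (5-1) = 1
First group: deep chain of depth 7 + 1 sibling pairs
Remaining 4 groups: simple '[]' each

Answer: [[[[[[[]]]]]][]][][][][]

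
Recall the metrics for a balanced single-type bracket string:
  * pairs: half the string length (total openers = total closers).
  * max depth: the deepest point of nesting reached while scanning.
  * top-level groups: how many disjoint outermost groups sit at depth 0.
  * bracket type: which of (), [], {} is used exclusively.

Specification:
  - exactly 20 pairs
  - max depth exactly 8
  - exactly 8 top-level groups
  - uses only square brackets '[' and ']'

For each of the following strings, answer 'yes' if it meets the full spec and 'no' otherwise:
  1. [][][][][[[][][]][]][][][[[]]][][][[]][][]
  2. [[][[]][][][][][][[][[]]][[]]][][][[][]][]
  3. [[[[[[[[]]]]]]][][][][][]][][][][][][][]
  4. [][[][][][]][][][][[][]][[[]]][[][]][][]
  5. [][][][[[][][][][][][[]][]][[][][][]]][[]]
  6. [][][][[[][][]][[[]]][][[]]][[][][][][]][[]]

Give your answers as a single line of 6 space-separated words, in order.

String 1 '[][][][][[[][][]][]][][][[[]]][][][[]][][]': depth seq [1 0 1 0 1 0 1 0 1 2 3 2 3 2 3 2 1 2 1 0 1 0 1 0 1 2 3 2 1 0 1 0 1 0 1 2 1 0 1 0 1 0]
  -> pairs=21 depth=3 groups=13 -> no
String 2 '[[][[]][][][][][][[][[]]][[]]][][][[][]][]': depth seq [1 2 1 2 3 2 1 2 1 2 1 2 1 2 1 2 1 2 3 2 3 4 3 2 1 2 3 2 1 0 1 0 1 0 1 2 1 2 1 0 1 0]
  -> pairs=21 depth=4 groups=5 -> no
String 3 '[[[[[[[[]]]]]]][][][][][]][][][][][][][]': depth seq [1 2 3 4 5 6 7 8 7 6 5 4 3 2 1 2 1 2 1 2 1 2 1 2 1 0 1 0 1 0 1 0 1 0 1 0 1 0 1 0]
  -> pairs=20 depth=8 groups=8 -> yes
String 4 '[][[][][][]][][][][[][]][[[]]][[][]][][]': depth seq [1 0 1 2 1 2 1 2 1 2 1 0 1 0 1 0 1 0 1 2 1 2 1 0 1 2 3 2 1 0 1 2 1 2 1 0 1 0 1 0]
  -> pairs=20 depth=3 groups=10 -> no
String 5 '[][][][[[][][][][][][[]][]][[][][][]]][[]]': depth seq [1 0 1 0 1 0 1 2 3 2 3 2 3 2 3 2 3 2 3 2 3 4 3 2 3 2 1 2 3 2 3 2 3 2 3 2 1 0 1 2 1 0]
  -> pairs=21 depth=4 groups=5 -> no
String 6 '[][][][[[][][]][[[]]][][[]]][[][][][][]][[]]': depth seq [1 0 1 0 1 0 1 2 3 2 3 2 3 2 1 2 3 4 3 2 1 2 1 2 3 2 1 0 1 2 1 2 1 2 1 2 1 2 1 0 1 2 1 0]
  -> pairs=22 depth=4 groups=6 -> no

Answer: no no yes no no no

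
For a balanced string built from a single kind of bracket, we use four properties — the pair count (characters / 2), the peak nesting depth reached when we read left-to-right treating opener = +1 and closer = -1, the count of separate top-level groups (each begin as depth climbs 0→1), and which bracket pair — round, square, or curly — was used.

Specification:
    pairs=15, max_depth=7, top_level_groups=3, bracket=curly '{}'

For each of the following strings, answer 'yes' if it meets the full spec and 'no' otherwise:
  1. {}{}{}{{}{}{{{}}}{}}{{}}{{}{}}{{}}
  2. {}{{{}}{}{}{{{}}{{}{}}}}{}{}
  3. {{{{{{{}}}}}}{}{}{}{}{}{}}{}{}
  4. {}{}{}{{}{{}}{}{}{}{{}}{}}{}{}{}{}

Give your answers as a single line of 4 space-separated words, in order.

String 1 '{}{}{}{{}{}{{{}}}{}}{{}}{{}{}}{{}}': depth seq [1 0 1 0 1 0 1 2 1 2 1 2 3 4 3 2 1 2 1 0 1 2 1 0 1 2 1 2 1 0 1 2 1 0]
  -> pairs=17 depth=4 groups=7 -> no
String 2 '{}{{{}}{}{}{{{}}{{}{}}}}{}{}': depth seq [1 0 1 2 3 2 1 2 1 2 1 2 3 4 3 2 3 4 3 4 3 2 1 0 1 0 1 0]
  -> pairs=14 depth=4 groups=4 -> no
String 3 '{{{{{{{}}}}}}{}{}{}{}{}{}}{}{}': depth seq [1 2 3 4 5 6 7 6 5 4 3 2 1 2 1 2 1 2 1 2 1 2 1 2 1 0 1 0 1 0]
  -> pairs=15 depth=7 groups=3 -> yes
String 4 '{}{}{}{{}{{}}{}{}{}{{}}{}}{}{}{}{}': depth seq [1 0 1 0 1 0 1 2 1 2 3 2 1 2 1 2 1 2 1 2 3 2 1 2 1 0 1 0 1 0 1 0 1 0]
  -> pairs=17 depth=3 groups=8 -> no

Answer: no no yes no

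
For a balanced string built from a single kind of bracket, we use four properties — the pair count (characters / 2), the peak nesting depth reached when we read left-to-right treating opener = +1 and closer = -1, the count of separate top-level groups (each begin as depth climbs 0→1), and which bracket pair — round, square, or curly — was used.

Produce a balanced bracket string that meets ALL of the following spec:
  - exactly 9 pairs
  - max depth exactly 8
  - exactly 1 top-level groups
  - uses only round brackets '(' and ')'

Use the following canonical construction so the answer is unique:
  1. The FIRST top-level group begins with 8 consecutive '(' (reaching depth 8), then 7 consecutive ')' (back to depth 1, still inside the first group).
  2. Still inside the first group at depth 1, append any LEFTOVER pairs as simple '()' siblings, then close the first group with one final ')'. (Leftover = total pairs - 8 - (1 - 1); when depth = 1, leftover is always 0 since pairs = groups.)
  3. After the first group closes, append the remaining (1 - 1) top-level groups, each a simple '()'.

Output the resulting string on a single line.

Spec: pairs=9 depth=8 groups=1
Leftover pairs = 9 - 8 - (1-1) = 1
First group: deep chain of depth 8 + 1 sibling pairs
Remaining 0 groups: simple '()' each

Answer: (((((((()))))))())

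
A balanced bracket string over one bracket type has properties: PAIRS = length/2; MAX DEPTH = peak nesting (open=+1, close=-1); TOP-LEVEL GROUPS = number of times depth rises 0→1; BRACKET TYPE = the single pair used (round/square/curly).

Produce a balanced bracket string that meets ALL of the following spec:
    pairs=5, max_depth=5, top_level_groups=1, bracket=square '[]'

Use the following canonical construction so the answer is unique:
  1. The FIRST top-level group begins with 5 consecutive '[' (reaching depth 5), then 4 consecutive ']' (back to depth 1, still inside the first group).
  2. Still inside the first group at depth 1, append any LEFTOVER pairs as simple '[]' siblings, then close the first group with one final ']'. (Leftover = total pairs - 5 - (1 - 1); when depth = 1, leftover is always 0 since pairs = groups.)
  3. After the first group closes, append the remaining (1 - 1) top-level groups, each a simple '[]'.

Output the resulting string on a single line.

Spec: pairs=5 depth=5 groups=1
Leftover pairs = 5 - 5 - (1-1) = 0
First group: deep chain of depth 5 + 0 sibling pairs
Remaining 0 groups: simple '[]' each

Answer: [[[[[]]]]]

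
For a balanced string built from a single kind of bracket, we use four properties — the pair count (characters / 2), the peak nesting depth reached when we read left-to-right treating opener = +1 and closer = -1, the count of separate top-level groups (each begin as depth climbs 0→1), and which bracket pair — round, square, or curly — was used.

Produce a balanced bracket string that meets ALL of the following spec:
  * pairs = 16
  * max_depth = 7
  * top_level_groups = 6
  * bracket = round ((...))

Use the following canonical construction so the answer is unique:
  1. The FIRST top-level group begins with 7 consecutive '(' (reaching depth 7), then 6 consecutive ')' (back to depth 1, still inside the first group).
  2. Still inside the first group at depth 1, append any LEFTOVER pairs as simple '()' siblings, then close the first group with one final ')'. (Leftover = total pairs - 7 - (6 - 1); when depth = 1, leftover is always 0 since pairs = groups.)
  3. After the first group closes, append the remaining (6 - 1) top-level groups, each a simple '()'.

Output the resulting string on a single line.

Answer: ((((((())))))()()()())()()()()()

Derivation:
Spec: pairs=16 depth=7 groups=6
Leftover pairs = 16 - 7 - (6-1) = 4
First group: deep chain of depth 7 + 4 sibling pairs
Remaining 5 groups: simple '()' each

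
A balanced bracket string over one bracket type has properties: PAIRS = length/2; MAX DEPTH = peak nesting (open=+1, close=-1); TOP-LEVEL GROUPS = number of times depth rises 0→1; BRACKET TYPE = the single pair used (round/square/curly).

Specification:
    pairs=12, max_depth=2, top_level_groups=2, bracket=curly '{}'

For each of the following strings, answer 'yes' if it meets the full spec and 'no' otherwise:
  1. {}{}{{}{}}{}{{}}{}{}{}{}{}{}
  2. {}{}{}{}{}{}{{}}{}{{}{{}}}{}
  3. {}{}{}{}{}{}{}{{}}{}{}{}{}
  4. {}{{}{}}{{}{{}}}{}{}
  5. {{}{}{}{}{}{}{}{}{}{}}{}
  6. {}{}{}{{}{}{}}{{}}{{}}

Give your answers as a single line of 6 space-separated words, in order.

String 1 '{}{}{{}{}}{}{{}}{}{}{}{}{}{}': depth seq [1 0 1 0 1 2 1 2 1 0 1 0 1 2 1 0 1 0 1 0 1 0 1 0 1 0 1 0]
  -> pairs=14 depth=2 groups=11 -> no
String 2 '{}{}{}{}{}{}{{}}{}{{}{{}}}{}': depth seq [1 0 1 0 1 0 1 0 1 0 1 0 1 2 1 0 1 0 1 2 1 2 3 2 1 0 1 0]
  -> pairs=14 depth=3 groups=10 -> no
String 3 '{}{}{}{}{}{}{}{{}}{}{}{}{}': depth seq [1 0 1 0 1 0 1 0 1 0 1 0 1 0 1 2 1 0 1 0 1 0 1 0 1 0]
  -> pairs=13 depth=2 groups=12 -> no
String 4 '{}{{}{}}{{}{{}}}{}{}': depth seq [1 0 1 2 1 2 1 0 1 2 1 2 3 2 1 0 1 0 1 0]
  -> pairs=10 depth=3 groups=5 -> no
String 5 '{{}{}{}{}{}{}{}{}{}{}}{}': depth seq [1 2 1 2 1 2 1 2 1 2 1 2 1 2 1 2 1 2 1 2 1 0 1 0]
  -> pairs=12 depth=2 groups=2 -> yes
String 6 '{}{}{}{{}{}{}}{{}}{{}}': depth seq [1 0 1 0 1 0 1 2 1 2 1 2 1 0 1 2 1 0 1 2 1 0]
  -> pairs=11 depth=2 groups=6 -> no

Answer: no no no no yes no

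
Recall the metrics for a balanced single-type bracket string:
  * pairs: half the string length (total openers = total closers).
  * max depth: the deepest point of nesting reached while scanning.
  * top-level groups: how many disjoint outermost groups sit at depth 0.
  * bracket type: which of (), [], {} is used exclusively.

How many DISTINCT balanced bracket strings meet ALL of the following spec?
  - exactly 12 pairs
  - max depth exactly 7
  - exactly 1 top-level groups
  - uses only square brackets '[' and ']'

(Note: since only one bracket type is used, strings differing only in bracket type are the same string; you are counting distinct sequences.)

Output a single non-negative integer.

Answer: 8778

Derivation:
Spec: pairs=12 depth=7 groups=1
Count(depth <= 7) = 54320
Count(depth <= 6) = 45542
Count(depth == 7) = 54320 - 45542 = 8778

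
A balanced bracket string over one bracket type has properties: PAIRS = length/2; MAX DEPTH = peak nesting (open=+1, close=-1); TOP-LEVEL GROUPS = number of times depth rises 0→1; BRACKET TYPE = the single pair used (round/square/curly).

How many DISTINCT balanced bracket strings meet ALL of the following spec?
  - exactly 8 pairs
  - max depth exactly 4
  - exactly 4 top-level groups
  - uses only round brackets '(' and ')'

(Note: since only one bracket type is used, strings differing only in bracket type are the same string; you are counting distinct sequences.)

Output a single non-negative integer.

Answer: 32

Derivation:
Spec: pairs=8 depth=4 groups=4
Count(depth <= 4) = 161
Count(depth <= 3) = 129
Count(depth == 4) = 161 - 129 = 32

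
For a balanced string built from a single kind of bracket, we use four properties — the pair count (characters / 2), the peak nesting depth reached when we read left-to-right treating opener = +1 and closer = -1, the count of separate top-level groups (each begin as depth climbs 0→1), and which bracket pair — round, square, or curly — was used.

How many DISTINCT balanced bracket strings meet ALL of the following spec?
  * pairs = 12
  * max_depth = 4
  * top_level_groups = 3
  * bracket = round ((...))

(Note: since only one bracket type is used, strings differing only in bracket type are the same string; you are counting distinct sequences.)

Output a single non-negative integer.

Spec: pairs=12 depth=4 groups=3
Count(depth <= 4) = 21176
Count(depth <= 3) = 5632
Count(depth == 4) = 21176 - 5632 = 15544

Answer: 15544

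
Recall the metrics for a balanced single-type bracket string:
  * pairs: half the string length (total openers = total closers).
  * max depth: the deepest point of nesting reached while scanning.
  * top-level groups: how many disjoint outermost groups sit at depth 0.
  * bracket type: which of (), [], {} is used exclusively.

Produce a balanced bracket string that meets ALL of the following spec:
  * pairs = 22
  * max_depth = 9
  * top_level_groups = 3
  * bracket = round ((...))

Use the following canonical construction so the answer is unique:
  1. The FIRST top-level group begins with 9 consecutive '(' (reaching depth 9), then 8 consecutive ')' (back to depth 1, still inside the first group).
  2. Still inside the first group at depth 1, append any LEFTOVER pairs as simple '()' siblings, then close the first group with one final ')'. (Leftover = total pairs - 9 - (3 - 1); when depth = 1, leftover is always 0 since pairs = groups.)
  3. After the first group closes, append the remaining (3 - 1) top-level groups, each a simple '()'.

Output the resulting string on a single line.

Spec: pairs=22 depth=9 groups=3
Leftover pairs = 22 - 9 - (3-1) = 11
First group: deep chain of depth 9 + 11 sibling pairs
Remaining 2 groups: simple '()' each

Answer: ((((((((())))))))()()()()()()()()()()())()()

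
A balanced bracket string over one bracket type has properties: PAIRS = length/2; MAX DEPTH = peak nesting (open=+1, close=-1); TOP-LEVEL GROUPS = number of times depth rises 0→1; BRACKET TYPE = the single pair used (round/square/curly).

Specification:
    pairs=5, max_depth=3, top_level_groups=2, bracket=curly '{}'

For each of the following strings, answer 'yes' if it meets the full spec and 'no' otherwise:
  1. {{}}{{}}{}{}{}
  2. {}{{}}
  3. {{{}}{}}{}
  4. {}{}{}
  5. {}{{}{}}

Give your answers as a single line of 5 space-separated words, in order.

Answer: no no yes no no

Derivation:
String 1 '{{}}{{}}{}{}{}': depth seq [1 2 1 0 1 2 1 0 1 0 1 0 1 0]
  -> pairs=7 depth=2 groups=5 -> no
String 2 '{}{{}}': depth seq [1 0 1 2 1 0]
  -> pairs=3 depth=2 groups=2 -> no
String 3 '{{{}}{}}{}': depth seq [1 2 3 2 1 2 1 0 1 0]
  -> pairs=5 depth=3 groups=2 -> yes
String 4 '{}{}{}': depth seq [1 0 1 0 1 0]
  -> pairs=3 depth=1 groups=3 -> no
String 5 '{}{{}{}}': depth seq [1 0 1 2 1 2 1 0]
  -> pairs=4 depth=2 groups=2 -> no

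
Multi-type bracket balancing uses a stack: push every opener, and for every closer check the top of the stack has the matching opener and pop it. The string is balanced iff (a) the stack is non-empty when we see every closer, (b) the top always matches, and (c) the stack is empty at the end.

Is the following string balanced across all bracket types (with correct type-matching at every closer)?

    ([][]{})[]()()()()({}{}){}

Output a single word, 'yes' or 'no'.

Answer: yes

Derivation:
pos 0: push '('; stack = (
pos 1: push '['; stack = ([
pos 2: ']' matches '['; pop; stack = (
pos 3: push '['; stack = ([
pos 4: ']' matches '['; pop; stack = (
pos 5: push '{'; stack = ({
pos 6: '}' matches '{'; pop; stack = (
pos 7: ')' matches '('; pop; stack = (empty)
pos 8: push '['; stack = [
pos 9: ']' matches '['; pop; stack = (empty)
pos 10: push '('; stack = (
pos 11: ')' matches '('; pop; stack = (empty)
pos 12: push '('; stack = (
pos 13: ')' matches '('; pop; stack = (empty)
pos 14: push '('; stack = (
pos 15: ')' matches '('; pop; stack = (empty)
pos 16: push '('; stack = (
pos 17: ')' matches '('; pop; stack = (empty)
pos 18: push '('; stack = (
pos 19: push '{'; stack = ({
pos 20: '}' matches '{'; pop; stack = (
pos 21: push '{'; stack = ({
pos 22: '}' matches '{'; pop; stack = (
pos 23: ')' matches '('; pop; stack = (empty)
pos 24: push '{'; stack = {
pos 25: '}' matches '{'; pop; stack = (empty)
end: stack empty → VALID
Verdict: properly nested → yes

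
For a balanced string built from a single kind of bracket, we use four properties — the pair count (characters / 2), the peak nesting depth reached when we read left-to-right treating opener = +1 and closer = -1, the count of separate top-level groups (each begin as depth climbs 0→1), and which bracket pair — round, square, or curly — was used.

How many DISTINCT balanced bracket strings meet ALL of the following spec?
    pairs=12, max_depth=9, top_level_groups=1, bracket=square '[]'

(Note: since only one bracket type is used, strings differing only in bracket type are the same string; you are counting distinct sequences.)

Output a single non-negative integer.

Spec: pairs=12 depth=9 groups=1
Count(depth <= 9) = 58598
Count(depth <= 8) = 57686
Count(depth == 9) = 58598 - 57686 = 912

Answer: 912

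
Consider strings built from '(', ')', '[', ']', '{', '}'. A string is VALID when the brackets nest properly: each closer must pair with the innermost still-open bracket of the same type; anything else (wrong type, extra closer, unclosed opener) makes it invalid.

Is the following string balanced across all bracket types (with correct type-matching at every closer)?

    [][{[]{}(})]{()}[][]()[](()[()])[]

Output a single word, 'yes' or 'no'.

pos 0: push '['; stack = [
pos 1: ']' matches '['; pop; stack = (empty)
pos 2: push '['; stack = [
pos 3: push '{'; stack = [{
pos 4: push '['; stack = [{[
pos 5: ']' matches '['; pop; stack = [{
pos 6: push '{'; stack = [{{
pos 7: '}' matches '{'; pop; stack = [{
pos 8: push '('; stack = [{(
pos 9: saw closer '}' but top of stack is '(' (expected ')') → INVALID
Verdict: type mismatch at position 9: '}' closes '(' → no

Answer: no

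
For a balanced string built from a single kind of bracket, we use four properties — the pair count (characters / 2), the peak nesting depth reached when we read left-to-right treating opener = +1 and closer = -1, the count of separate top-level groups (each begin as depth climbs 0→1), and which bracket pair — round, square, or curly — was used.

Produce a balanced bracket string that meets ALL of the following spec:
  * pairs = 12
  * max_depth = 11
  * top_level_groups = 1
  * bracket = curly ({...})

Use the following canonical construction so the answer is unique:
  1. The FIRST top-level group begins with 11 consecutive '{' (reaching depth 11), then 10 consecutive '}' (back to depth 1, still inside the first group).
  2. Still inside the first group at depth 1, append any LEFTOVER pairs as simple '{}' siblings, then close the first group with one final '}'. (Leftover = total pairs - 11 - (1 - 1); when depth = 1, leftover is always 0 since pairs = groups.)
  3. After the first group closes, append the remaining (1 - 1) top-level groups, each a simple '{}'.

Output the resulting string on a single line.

Spec: pairs=12 depth=11 groups=1
Leftover pairs = 12 - 11 - (1-1) = 1
First group: deep chain of depth 11 + 1 sibling pairs
Remaining 0 groups: simple '{}' each

Answer: {{{{{{{{{{{}}}}}}}}}}{}}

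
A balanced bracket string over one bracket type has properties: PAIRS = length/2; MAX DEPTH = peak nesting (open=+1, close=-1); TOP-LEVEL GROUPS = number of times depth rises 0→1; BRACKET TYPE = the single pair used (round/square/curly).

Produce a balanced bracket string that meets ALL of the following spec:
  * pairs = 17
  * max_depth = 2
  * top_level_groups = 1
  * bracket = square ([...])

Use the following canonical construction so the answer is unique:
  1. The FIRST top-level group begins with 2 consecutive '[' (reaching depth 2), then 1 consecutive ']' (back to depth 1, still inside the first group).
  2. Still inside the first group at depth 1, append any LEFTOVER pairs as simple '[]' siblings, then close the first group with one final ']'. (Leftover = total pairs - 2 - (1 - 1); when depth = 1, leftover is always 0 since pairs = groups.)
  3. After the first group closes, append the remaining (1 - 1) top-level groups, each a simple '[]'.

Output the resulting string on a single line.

Spec: pairs=17 depth=2 groups=1
Leftover pairs = 17 - 2 - (1-1) = 15
First group: deep chain of depth 2 + 15 sibling pairs
Remaining 0 groups: simple '[]' each

Answer: [[][][][][][][][][][][][][][][][]]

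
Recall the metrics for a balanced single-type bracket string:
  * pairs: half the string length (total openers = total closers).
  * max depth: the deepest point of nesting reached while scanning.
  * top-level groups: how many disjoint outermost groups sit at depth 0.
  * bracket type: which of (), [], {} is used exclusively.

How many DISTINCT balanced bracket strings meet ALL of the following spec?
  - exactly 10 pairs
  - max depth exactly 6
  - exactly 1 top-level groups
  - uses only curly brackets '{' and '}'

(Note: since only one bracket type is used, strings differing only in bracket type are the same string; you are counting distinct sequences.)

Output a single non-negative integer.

Spec: pairs=10 depth=6 groups=1
Count(depth <= 6) = 4334
Count(depth <= 5) = 3281
Count(depth == 6) = 4334 - 3281 = 1053

Answer: 1053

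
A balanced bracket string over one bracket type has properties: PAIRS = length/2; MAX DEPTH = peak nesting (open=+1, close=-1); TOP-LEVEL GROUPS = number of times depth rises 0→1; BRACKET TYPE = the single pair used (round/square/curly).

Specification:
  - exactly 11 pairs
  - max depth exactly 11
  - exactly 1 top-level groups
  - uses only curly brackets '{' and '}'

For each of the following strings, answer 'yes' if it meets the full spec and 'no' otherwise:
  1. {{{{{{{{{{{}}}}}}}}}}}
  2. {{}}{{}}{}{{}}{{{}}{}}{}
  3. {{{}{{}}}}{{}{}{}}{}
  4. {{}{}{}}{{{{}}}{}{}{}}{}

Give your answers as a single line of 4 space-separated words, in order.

String 1 '{{{{{{{{{{{}}}}}}}}}}}': depth seq [1 2 3 4 5 6 7 8 9 10 11 10 9 8 7 6 5 4 3 2 1 0]
  -> pairs=11 depth=11 groups=1 -> yes
String 2 '{{}}{{}}{}{{}}{{{}}{}}{}': depth seq [1 2 1 0 1 2 1 0 1 0 1 2 1 0 1 2 3 2 1 2 1 0 1 0]
  -> pairs=12 depth=3 groups=6 -> no
String 3 '{{{}{{}}}}{{}{}{}}{}': depth seq [1 2 3 2 3 4 3 2 1 0 1 2 1 2 1 2 1 0 1 0]
  -> pairs=10 depth=4 groups=3 -> no
String 4 '{{}{}{}}{{{{}}}{}{}{}}{}': depth seq [1 2 1 2 1 2 1 0 1 2 3 4 3 2 1 2 1 2 1 2 1 0 1 0]
  -> pairs=12 depth=4 groups=3 -> no

Answer: yes no no no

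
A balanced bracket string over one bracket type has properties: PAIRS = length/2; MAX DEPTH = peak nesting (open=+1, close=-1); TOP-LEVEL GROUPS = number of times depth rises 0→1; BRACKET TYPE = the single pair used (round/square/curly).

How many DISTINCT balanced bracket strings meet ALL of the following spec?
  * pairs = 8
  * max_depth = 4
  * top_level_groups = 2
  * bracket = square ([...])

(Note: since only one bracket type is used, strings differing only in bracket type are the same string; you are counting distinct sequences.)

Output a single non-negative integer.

Answer: 179

Derivation:
Spec: pairs=8 depth=4 groups=2
Count(depth <= 4) = 323
Count(depth <= 3) = 144
Count(depth == 4) = 323 - 144 = 179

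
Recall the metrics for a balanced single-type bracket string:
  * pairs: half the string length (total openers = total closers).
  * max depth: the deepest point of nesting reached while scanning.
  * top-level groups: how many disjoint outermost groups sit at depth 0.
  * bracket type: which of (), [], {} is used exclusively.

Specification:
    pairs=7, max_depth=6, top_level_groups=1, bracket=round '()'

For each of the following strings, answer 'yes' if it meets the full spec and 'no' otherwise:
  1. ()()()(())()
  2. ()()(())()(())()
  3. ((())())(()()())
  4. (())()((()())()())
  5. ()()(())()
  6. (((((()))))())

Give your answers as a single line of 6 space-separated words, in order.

Answer: no no no no no yes

Derivation:
String 1 '()()()(())()': depth seq [1 0 1 0 1 0 1 2 1 0 1 0]
  -> pairs=6 depth=2 groups=5 -> no
String 2 '()()(())()(())()': depth seq [1 0 1 0 1 2 1 0 1 0 1 2 1 0 1 0]
  -> pairs=8 depth=2 groups=6 -> no
String 3 '((())())(()()())': depth seq [1 2 3 2 1 2 1 0 1 2 1 2 1 2 1 0]
  -> pairs=8 depth=3 groups=2 -> no
String 4 '(())()((()())()())': depth seq [1 2 1 0 1 0 1 2 3 2 3 2 1 2 1 2 1 0]
  -> pairs=9 depth=3 groups=3 -> no
String 5 '()()(())()': depth seq [1 0 1 0 1 2 1 0 1 0]
  -> pairs=5 depth=2 groups=4 -> no
String 6 '(((((()))))())': depth seq [1 2 3 4 5 6 5 4 3 2 1 2 1 0]
  -> pairs=7 depth=6 groups=1 -> yes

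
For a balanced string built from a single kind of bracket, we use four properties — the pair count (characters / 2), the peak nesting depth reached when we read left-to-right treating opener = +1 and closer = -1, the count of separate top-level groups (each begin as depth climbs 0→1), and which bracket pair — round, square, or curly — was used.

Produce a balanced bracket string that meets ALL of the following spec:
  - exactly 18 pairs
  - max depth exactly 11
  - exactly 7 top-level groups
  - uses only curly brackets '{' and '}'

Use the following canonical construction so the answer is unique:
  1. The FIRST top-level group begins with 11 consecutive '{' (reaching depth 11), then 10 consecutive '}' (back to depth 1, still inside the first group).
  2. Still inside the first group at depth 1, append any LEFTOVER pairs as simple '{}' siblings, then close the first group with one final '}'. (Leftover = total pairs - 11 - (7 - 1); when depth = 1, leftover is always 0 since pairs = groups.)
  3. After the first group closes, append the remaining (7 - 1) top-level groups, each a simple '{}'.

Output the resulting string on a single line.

Answer: {{{{{{{{{{{}}}}}}}}}}{}}{}{}{}{}{}{}

Derivation:
Spec: pairs=18 depth=11 groups=7
Leftover pairs = 18 - 11 - (7-1) = 1
First group: deep chain of depth 11 + 1 sibling pairs
Remaining 6 groups: simple '{}' each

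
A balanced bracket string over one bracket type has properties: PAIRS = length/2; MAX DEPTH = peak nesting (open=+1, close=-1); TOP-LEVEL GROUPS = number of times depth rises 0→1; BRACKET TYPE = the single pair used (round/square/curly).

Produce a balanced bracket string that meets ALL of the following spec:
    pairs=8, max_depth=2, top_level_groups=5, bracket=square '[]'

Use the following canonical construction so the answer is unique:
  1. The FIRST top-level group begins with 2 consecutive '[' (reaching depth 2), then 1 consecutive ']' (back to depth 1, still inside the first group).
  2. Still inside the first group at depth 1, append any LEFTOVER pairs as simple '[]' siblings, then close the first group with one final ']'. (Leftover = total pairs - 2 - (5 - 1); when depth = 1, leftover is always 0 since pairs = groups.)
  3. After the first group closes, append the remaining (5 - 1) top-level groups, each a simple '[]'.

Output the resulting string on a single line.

Answer: [[][][]][][][][]

Derivation:
Spec: pairs=8 depth=2 groups=5
Leftover pairs = 8 - 2 - (5-1) = 2
First group: deep chain of depth 2 + 2 sibling pairs
Remaining 4 groups: simple '[]' each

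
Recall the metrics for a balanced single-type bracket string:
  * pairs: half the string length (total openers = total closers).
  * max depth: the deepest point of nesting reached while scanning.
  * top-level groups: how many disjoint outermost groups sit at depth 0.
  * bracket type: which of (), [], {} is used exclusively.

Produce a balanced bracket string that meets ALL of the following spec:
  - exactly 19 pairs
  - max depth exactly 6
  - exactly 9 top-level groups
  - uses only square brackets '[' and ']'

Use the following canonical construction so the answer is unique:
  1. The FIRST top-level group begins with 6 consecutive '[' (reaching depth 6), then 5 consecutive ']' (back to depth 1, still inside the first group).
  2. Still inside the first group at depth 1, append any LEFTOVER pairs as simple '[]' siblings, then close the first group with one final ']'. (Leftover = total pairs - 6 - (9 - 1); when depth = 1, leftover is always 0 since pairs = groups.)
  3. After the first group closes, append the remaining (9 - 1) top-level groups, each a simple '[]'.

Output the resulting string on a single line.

Answer: [[[[[[]]]]][][][][][]][][][][][][][][]

Derivation:
Spec: pairs=19 depth=6 groups=9
Leftover pairs = 19 - 6 - (9-1) = 5
First group: deep chain of depth 6 + 5 sibling pairs
Remaining 8 groups: simple '[]' each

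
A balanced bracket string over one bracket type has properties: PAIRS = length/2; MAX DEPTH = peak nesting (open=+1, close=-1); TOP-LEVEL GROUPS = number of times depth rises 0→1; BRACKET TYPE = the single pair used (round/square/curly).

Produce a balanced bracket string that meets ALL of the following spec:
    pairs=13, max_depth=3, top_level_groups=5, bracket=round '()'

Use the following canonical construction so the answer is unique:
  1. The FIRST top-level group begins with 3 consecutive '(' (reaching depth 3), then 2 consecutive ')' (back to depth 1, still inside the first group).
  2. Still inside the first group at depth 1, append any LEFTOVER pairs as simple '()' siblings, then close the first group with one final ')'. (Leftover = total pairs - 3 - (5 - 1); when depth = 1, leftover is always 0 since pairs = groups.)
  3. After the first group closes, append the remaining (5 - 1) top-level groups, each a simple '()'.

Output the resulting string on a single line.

Answer: ((())()()()()()())()()()()

Derivation:
Spec: pairs=13 depth=3 groups=5
Leftover pairs = 13 - 3 - (5-1) = 6
First group: deep chain of depth 3 + 6 sibling pairs
Remaining 4 groups: simple '()' each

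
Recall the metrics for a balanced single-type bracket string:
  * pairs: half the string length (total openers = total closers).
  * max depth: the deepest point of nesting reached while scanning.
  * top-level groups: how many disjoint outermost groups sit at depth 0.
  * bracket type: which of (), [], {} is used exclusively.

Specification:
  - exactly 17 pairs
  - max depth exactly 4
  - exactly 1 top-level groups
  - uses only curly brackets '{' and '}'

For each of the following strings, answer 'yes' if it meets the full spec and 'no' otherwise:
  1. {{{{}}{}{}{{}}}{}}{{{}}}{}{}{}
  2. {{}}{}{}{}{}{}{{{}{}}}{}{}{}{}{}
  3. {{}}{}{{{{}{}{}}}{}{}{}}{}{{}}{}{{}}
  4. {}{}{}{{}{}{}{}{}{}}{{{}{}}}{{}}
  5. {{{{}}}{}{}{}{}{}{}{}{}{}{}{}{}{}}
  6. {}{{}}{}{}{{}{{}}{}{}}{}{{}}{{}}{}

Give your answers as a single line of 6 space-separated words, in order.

String 1 '{{{{}}{}{}{{}}}{}}{{{}}}{}{}{}': depth seq [1 2 3 4 3 2 3 2 3 2 3 4 3 2 1 2 1 0 1 2 3 2 1 0 1 0 1 0 1 0]
  -> pairs=15 depth=4 groups=5 -> no
String 2 '{{}}{}{}{}{}{}{{{}{}}}{}{}{}{}{}': depth seq [1 2 1 0 1 0 1 0 1 0 1 0 1 0 1 2 3 2 3 2 1 0 1 0 1 0 1 0 1 0 1 0]
  -> pairs=16 depth=3 groups=12 -> no
String 3 '{{}}{}{{{{}{}{}}}{}{}{}}{}{{}}{}{{}}': depth seq [1 2 1 0 1 0 1 2 3 4 3 4 3 4 3 2 1 2 1 2 1 2 1 0 1 0 1 2 1 0 1 0 1 2 1 0]
  -> pairs=18 depth=4 groups=7 -> no
String 4 '{}{}{}{{}{}{}{}{}{}}{{{}{}}}{{}}': depth seq [1 0 1 0 1 0 1 2 1 2 1 2 1 2 1 2 1 2 1 0 1 2 3 2 3 2 1 0 1 2 1 0]
  -> pairs=16 depth=3 groups=6 -> no
String 5 '{{{{}}}{}{}{}{}{}{}{}{}{}{}{}{}{}}': depth seq [1 2 3 4 3 2 1 2 1 2 1 2 1 2 1 2 1 2 1 2 1 2 1 2 1 2 1 2 1 2 1 2 1 0]
  -> pairs=17 depth=4 groups=1 -> yes
String 6 '{}{{}}{}{}{{}{{}}{}{}}{}{{}}{{}}{}': depth seq [1 0 1 2 1 0 1 0 1 0 1 2 1 2 3 2 1 2 1 2 1 0 1 0 1 2 1 0 1 2 1 0 1 0]
  -> pairs=17 depth=3 groups=9 -> no

Answer: no no no no yes no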